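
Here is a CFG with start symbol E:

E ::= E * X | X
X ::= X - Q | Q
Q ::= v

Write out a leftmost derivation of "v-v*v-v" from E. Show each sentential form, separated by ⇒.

E ⇒ E*X ⇒ X*X ⇒ X-Q*X ⇒ Q-Q*X ⇒ v-Q*X ⇒ v-v*X ⇒ v-v*X-Q ⇒ v-v*Q-Q ⇒ v-v*v-Q ⇒ v-v*v-v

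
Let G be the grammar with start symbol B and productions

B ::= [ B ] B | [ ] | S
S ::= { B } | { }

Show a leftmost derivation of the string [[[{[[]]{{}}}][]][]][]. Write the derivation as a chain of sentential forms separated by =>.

B => [B]B   [B ::= [ B ] B]
[B]B => [[B]B]B   [B ::= [ B ] B]
[[B]B]B => [[[B]B]B]B   [B ::= [ B ] B]
[[[B]B]B]B => [[[S]B]B]B   [B ::= S]
[[[S]B]B]B => [[[{B}]B]B]B   [S ::= { B }]
[[[{B}]B]B]B => [[[{[B]B}]B]B]B   [B ::= [ B ] B]
[[[{[B]B}]B]B]B => [[[{[[]]B}]B]B]B   [B ::= [ ]]
[[[{[[]]B}]B]B]B => [[[{[[]]S}]B]B]B   [B ::= S]
[[[{[[]]S}]B]B]B => [[[{[[]]{B}}]B]B]B   [S ::= { B }]
[[[{[[]]{B}}]B]B]B => [[[{[[]]{S}}]B]B]B   [B ::= S]
[[[{[[]]{S}}]B]B]B => [[[{[[]]{{}}}]B]B]B   [S ::= { }]
[[[{[[]]{{}}}]B]B]B => [[[{[[]]{{}}}][]]B]B   [B ::= [ ]]
[[[{[[]]{{}}}][]]B]B => [[[{[[]]{{}}}][]][]]B   [B ::= [ ]]
[[[{[[]]{{}}}][]][]]B => [[[{[[]]{{}}}][]][]][]   [B ::= [ ]]

B => [B]B => [[B]B]B => [[[B]B]B]B => [[[S]B]B]B => [[[{B}]B]B]B => [[[{[B]B}]B]B]B => [[[{[[]]B}]B]B]B => [[[{[[]]S}]B]B]B => [[[{[[]]{B}}]B]B]B => [[[{[[]]{S}}]B]B]B => [[[{[[]]{{}}}]B]B]B => [[[{[[]]{{}}}][]]B]B => [[[{[[]]{{}}}][]][]]B => [[[{[[]]{{}}}][]][]][]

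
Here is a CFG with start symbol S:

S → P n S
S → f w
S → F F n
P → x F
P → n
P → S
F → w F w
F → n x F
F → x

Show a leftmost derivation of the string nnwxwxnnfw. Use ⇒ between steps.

S ⇒ PnS ⇒ nnS ⇒ nnPnS ⇒ nnSnS ⇒ nnFFnnS ⇒ nnwFwFnnS ⇒ nnwxwFnnS ⇒ nnwxwxnnS ⇒ nnwxwxnnfw

S ⇒ PnS   [S → P n S]
PnS ⇒ nnS   [P → n]
nnS ⇒ nnPnS   [S → P n S]
nnPnS ⇒ nnSnS   [P → S]
nnSnS ⇒ nnFFnnS   [S → F F n]
nnFFnnS ⇒ nnwFwFnnS   [F → w F w]
nnwFwFnnS ⇒ nnwxwFnnS   [F → x]
nnwxwFnnS ⇒ nnwxwxnnS   [F → x]
nnwxwxnnS ⇒ nnwxwxnnfw   [S → f w]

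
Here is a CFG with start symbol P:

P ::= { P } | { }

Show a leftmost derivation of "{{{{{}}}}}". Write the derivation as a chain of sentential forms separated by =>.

P=>{P}=>{{P}}=>{{{P}}}=>{{{{P}}}}=>{{{{{}}}}}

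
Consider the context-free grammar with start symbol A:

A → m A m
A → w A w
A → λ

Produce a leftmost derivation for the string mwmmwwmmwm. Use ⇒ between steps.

A⇒mAm⇒mwAwm⇒mwmAmwm⇒mwmmAmmwm⇒mwmmwAwmmwm⇒mwmmwwmmwm

A ⇒ mAm   [A → m A m]
mAm ⇒ mwAwm   [A → w A w]
mwAwm ⇒ mwmAmwm   [A → m A m]
mwmAmwm ⇒ mwmmAmmwm   [A → m A m]
mwmmAmmwm ⇒ mwmmwAwmmwm   [A → w A w]
mwmmwAwmmwm ⇒ mwmmwwmmwm   [A → λ]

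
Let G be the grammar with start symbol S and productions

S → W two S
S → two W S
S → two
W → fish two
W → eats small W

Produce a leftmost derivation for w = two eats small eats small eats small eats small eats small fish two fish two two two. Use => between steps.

S => two W S   [S → two W S]
two W S => two eats small W S   [W → eats small W]
two eats small W S => two eats small eats small W S   [W → eats small W]
two eats small eats small W S => two eats small eats small eats small W S   [W → eats small W]
two eats small eats small eats small W S => two eats small eats small eats small eats small W S   [W → eats small W]
two eats small eats small eats small eats small W S => two eats small eats small eats small eats small eats small W S   [W → eats small W]
two eats small eats small eats small eats small eats small W S => two eats small eats small eats small eats small eats small fish two S   [W → fish two]
two eats small eats small eats small eats small eats small fish two S => two eats small eats small eats small eats small eats small fish two W two S   [S → W two S]
two eats small eats small eats small eats small eats small fish two W two S => two eats small eats small eats small eats small eats small fish two fish two two S   [W → fish two]
two eats small eats small eats small eats small eats small fish two fish two two S => two eats small eats small eats small eats small eats small fish two fish two two two   [S → two]

S => two W S => two eats small W S => two eats small eats small W S => two eats small eats small eats small W S => two eats small eats small eats small eats small W S => two eats small eats small eats small eats small eats small W S => two eats small eats small eats small eats small eats small fish two S => two eats small eats small eats small eats small eats small fish two W two S => two eats small eats small eats small eats small eats small fish two fish two two S => two eats small eats small eats small eats small eats small fish two fish two two two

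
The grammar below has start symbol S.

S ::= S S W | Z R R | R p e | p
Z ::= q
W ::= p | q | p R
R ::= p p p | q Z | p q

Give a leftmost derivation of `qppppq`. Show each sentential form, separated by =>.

S => ZRR => qRR => qpppR => qppppq

S => ZRR   [S ::= Z R R]
ZRR => qRR   [Z ::= q]
qRR => qpppR   [R ::= p p p]
qpppR => qppppq   [R ::= p q]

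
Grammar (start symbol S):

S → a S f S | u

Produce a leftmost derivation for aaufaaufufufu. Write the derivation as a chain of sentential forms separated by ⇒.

S⇒aSfS⇒aaSfSfS⇒aaufSfS⇒aaufaSfSfS⇒aaufaaSfSfSfS⇒aaufaaufSfSfS⇒aaufaaufufSfS⇒aaufaaufufufS⇒aaufaaufufufu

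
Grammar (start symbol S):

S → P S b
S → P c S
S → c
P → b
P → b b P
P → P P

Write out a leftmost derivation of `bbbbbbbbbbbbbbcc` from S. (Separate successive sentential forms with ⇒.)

S⇒PcS⇒bbPcS⇒bbPPcS⇒bbbbPPcS⇒bbbbbbPPcS⇒bbbbbbPPPcS⇒bbbbbbPPPPcS⇒bbbbbbbbPPPPcS⇒bbbbbbbbbbPPPPcS⇒bbbbbbbbbbbPPPcS⇒bbbbbbbbbbbbPPcS⇒bbbbbbbbbbbbbPcS⇒bbbbbbbbbbbbbbcS⇒bbbbbbbbbbbbbbcc

S ⇒ PcS   [S → P c S]
PcS ⇒ bbPcS   [P → b b P]
bbPcS ⇒ bbPPcS   [P → P P]
bbPPcS ⇒ bbbbPPcS   [P → b b P]
bbbbPPcS ⇒ bbbbbbPPcS   [P → b b P]
bbbbbbPPcS ⇒ bbbbbbPPPcS   [P → P P]
bbbbbbPPPcS ⇒ bbbbbbPPPPcS   [P → P P]
bbbbbbPPPPcS ⇒ bbbbbbbbPPPPcS   [P → b b P]
bbbbbbbbPPPPcS ⇒ bbbbbbbbbbPPPPcS   [P → b b P]
bbbbbbbbbbPPPPcS ⇒ bbbbbbbbbbbPPPcS   [P → b]
bbbbbbbbbbbPPPcS ⇒ bbbbbbbbbbbbPPcS   [P → b]
bbbbbbbbbbbbPPcS ⇒ bbbbbbbbbbbbbPcS   [P → b]
bbbbbbbbbbbbbPcS ⇒ bbbbbbbbbbbbbbcS   [P → b]
bbbbbbbbbbbbbbcS ⇒ bbbbbbbbbbbbbbcc   [S → c]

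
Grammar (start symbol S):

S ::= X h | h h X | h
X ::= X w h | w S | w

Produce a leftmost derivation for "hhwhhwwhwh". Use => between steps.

S => hhX   [S ::= h h X]
hhX => hhXwh   [X ::= X w h]
hhXwh => hhXwhwh   [X ::= X w h]
hhXwhwh => hhwSwhwh   [X ::= w S]
hhwSwhwh => hhwhhXwhwh   [S ::= h h X]
hhwhhXwhwh => hhwhhwwhwh   [X ::= w]

S => hhX => hhXwh => hhXwhwh => hhwSwhwh => hhwhhXwhwh => hhwhhwwhwh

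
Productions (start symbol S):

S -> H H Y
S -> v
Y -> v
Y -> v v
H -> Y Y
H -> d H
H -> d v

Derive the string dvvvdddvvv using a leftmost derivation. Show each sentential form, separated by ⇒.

S ⇒ HHY ⇒ dHHY ⇒ dYYHY ⇒ dvYHY ⇒ dvvvHY ⇒ dvvvdHY ⇒ dvvvddHY ⇒ dvvvdddvY ⇒ dvvvdddvvv

S ⇒ HHY   [S -> H H Y]
HHY ⇒ dHHY   [H -> d H]
dHHY ⇒ dYYHY   [H -> Y Y]
dYYHY ⇒ dvYHY   [Y -> v]
dvYHY ⇒ dvvvHY   [Y -> v v]
dvvvHY ⇒ dvvvdHY   [H -> d H]
dvvvdHY ⇒ dvvvddHY   [H -> d H]
dvvvddHY ⇒ dvvvdddvY   [H -> d v]
dvvvdddvY ⇒ dvvvdddvvv   [Y -> v v]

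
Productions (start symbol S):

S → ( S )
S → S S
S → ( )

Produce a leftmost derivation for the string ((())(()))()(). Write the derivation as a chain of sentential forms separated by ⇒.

S⇒SS⇒SSS⇒(S)SS⇒(SS)SS⇒((S)S)SS⇒((())S)SS⇒((())(S))SS⇒((())(()))SS⇒((())(()))()S⇒((())(()))()()

S ⇒ SS   [S → S S]
SS ⇒ SSS   [S → S S]
SSS ⇒ (S)SS   [S → ( S )]
(S)SS ⇒ (SS)SS   [S → S S]
(SS)SS ⇒ ((S)S)SS   [S → ( S )]
((S)S)SS ⇒ ((())S)SS   [S → ( )]
((())S)SS ⇒ ((())(S))SS   [S → ( S )]
((())(S))SS ⇒ ((())(()))SS   [S → ( )]
((())(()))SS ⇒ ((())(()))()S   [S → ( )]
((())(()))()S ⇒ ((())(()))()()   [S → ( )]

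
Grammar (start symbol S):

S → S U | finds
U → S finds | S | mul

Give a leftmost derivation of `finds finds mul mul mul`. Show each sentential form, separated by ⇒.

S ⇒ S U ⇒ finds U ⇒ finds S ⇒ finds S U ⇒ finds S U U ⇒ finds S U U U ⇒ finds finds U U U ⇒ finds finds mul U U ⇒ finds finds mul mul U ⇒ finds finds mul mul mul

S ⇒ S U   [S → S U]
S U ⇒ finds U   [S → finds]
finds U ⇒ finds S   [U → S]
finds S ⇒ finds S U   [S → S U]
finds S U ⇒ finds S U U   [S → S U]
finds S U U ⇒ finds S U U U   [S → S U]
finds S U U U ⇒ finds finds U U U   [S → finds]
finds finds U U U ⇒ finds finds mul U U   [U → mul]
finds finds mul U U ⇒ finds finds mul mul U   [U → mul]
finds finds mul mul U ⇒ finds finds mul mul mul   [U → mul]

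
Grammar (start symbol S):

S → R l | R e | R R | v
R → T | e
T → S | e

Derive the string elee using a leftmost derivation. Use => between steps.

S => Re => Te => Se => RRe => TRe => SRe => RlRe => TlRe => elRe => elee

S => Re   [S → R e]
Re => Te   [R → T]
Te => Se   [T → S]
Se => RRe   [S → R R]
RRe => TRe   [R → T]
TRe => SRe   [T → S]
SRe => RlRe   [S → R l]
RlRe => TlRe   [R → T]
TlRe => elRe   [T → e]
elRe => elee   [R → e]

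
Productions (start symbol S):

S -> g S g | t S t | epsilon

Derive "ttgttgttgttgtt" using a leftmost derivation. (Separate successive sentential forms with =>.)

S => tSt => ttStt => ttgSgtt => ttgtStgtt => ttgttSttgtt => ttgttgSgttgtt => ttgttgtStgttgtt => ttgttgttgttgtt

S => tSt   [S -> t S t]
tSt => ttStt   [S -> t S t]
ttStt => ttgSgtt   [S -> g S g]
ttgSgtt => ttgtStgtt   [S -> t S t]
ttgtStgtt => ttgttSttgtt   [S -> t S t]
ttgttSttgtt => ttgttgSgttgtt   [S -> g S g]
ttgttgSgttgtt => ttgttgtStgttgtt   [S -> t S t]
ttgttgtStgttgtt => ttgttgttgttgtt   [S -> epsilon]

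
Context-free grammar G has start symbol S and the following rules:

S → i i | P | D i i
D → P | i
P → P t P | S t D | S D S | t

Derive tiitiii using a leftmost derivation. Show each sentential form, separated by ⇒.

S ⇒ Dii ⇒ Pii ⇒ StDii ⇒ DiitDii ⇒ PiitDii ⇒ tiitDii ⇒ tiitiii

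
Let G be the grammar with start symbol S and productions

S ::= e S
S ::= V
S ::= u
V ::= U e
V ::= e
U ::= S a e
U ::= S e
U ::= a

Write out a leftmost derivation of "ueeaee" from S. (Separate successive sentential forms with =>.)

S => V => Ue => Saee => Vaee => Ueaee => Seeaee => ueeaee

S => V   [S ::= V]
V => Ue   [V ::= U e]
Ue => Saee   [U ::= S a e]
Saee => Vaee   [S ::= V]
Vaee => Ueaee   [V ::= U e]
Ueaee => Seeaee   [U ::= S e]
Seeaee => ueeaee   [S ::= u]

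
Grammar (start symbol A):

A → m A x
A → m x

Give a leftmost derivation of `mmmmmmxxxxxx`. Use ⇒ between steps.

A⇒mAx⇒mmAxx⇒mmmAxxx⇒mmmmAxxxx⇒mmmmmAxxxxx⇒mmmmmmxxxxxx

A ⇒ mAx   [A → m A x]
mAx ⇒ mmAxx   [A → m A x]
mmAxx ⇒ mmmAxxx   [A → m A x]
mmmAxxx ⇒ mmmmAxxxx   [A → m A x]
mmmmAxxxx ⇒ mmmmmAxxxxx   [A → m A x]
mmmmmAxxxxx ⇒ mmmmmmxxxxxx   [A → m x]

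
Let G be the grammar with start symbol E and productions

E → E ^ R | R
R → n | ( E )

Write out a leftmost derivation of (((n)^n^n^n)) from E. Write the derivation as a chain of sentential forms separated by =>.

E => R => (E) => (R) => ((E)) => ((E^R)) => ((E^R^R)) => ((E^R^R^R)) => ((R^R^R^R)) => (((E)^R^R^R)) => (((R)^R^R^R)) => (((n)^R^R^R)) => (((n)^n^R^R)) => (((n)^n^n^R)) => (((n)^n^n^n))

E => R   [E → R]
R => (E)   [R → ( E )]
(E) => (R)   [E → R]
(R) => ((E))   [R → ( E )]
((E)) => ((E^R))   [E → E ^ R]
((E^R)) => ((E^R^R))   [E → E ^ R]
((E^R^R)) => ((E^R^R^R))   [E → E ^ R]
((E^R^R^R)) => ((R^R^R^R))   [E → R]
((R^R^R^R)) => (((E)^R^R^R))   [R → ( E )]
(((E)^R^R^R)) => (((R)^R^R^R))   [E → R]
(((R)^R^R^R)) => (((n)^R^R^R))   [R → n]
(((n)^R^R^R)) => (((n)^n^R^R))   [R → n]
(((n)^n^R^R)) => (((n)^n^n^R))   [R → n]
(((n)^n^n^R)) => (((n)^n^n^n))   [R → n]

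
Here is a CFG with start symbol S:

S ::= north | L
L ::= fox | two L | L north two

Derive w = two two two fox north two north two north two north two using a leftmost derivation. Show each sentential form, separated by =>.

S => L => two L => two L north two => two two L north two => two two L north two north two => two two two L north two north two => two two two L north two north two north two => two two two L north two north two north two north two => two two two fox north two north two north two north two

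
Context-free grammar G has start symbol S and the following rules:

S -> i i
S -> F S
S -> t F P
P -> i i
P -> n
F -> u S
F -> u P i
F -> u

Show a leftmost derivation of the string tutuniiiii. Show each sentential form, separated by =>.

S => tFP => tuSP => tutFPP => tutuPiPP => tutuniPP => tutuniiiP => tutuniiiii

S => tFP   [S -> t F P]
tFP => tuSP   [F -> u S]
tuSP => tutFPP   [S -> t F P]
tutFPP => tutuPiPP   [F -> u P i]
tutuPiPP => tutuniPP   [P -> n]
tutuniPP => tutuniiiP   [P -> i i]
tutuniiiP => tutuniiiii   [P -> i i]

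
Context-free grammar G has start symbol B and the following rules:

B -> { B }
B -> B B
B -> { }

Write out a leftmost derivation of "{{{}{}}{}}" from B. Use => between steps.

B => {B}   [B -> { B }]
{B} => {BB}   [B -> B B]
{BB} => {{B}B}   [B -> { B }]
{{B}B} => {{BB}B}   [B -> B B]
{{BB}B} => {{{}B}B}   [B -> { }]
{{{}B}B} => {{{}{}}B}   [B -> { }]
{{{}{}}B} => {{{}{}}{}}   [B -> { }]

B => {B} => {BB} => {{B}B} => {{BB}B} => {{{}B}B} => {{{}{}}B} => {{{}{}}{}}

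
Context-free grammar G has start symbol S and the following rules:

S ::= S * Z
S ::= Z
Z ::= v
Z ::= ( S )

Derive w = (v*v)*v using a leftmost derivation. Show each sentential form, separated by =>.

S=>S*Z=>Z*Z=>(S)*Z=>(S*Z)*Z=>(Z*Z)*Z=>(v*Z)*Z=>(v*v)*Z=>(v*v)*v

S => S*Z   [S ::= S * Z]
S*Z => Z*Z   [S ::= Z]
Z*Z => (S)*Z   [Z ::= ( S )]
(S)*Z => (S*Z)*Z   [S ::= S * Z]
(S*Z)*Z => (Z*Z)*Z   [S ::= Z]
(Z*Z)*Z => (v*Z)*Z   [Z ::= v]
(v*Z)*Z => (v*v)*Z   [Z ::= v]
(v*v)*Z => (v*v)*v   [Z ::= v]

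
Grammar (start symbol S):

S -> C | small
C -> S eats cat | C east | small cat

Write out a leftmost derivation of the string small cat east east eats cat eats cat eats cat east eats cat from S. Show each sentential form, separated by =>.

S => C => S eats cat => C eats cat => C east eats cat => S eats cat east eats cat => C eats cat east eats cat => S eats cat eats cat east eats cat => C eats cat eats cat east eats cat => S eats cat eats cat eats cat east eats cat => C eats cat eats cat eats cat east eats cat => C east eats cat eats cat eats cat east eats cat => C east east eats cat eats cat eats cat east eats cat => small cat east east eats cat eats cat eats cat east eats cat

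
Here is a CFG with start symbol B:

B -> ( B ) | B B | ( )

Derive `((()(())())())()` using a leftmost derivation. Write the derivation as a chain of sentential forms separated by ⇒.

B ⇒ BB   [B -> B B]
BB ⇒ (B)B   [B -> ( B )]
(B)B ⇒ (BB)B   [B -> B B]
(BB)B ⇒ ((B)B)B   [B -> ( B )]
((B)B)B ⇒ ((BB)B)B   [B -> B B]
((BB)B)B ⇒ ((BBB)B)B   [B -> B B]
((BBB)B)B ⇒ ((()BB)B)B   [B -> ( )]
((()BB)B)B ⇒ ((()(B)B)B)B   [B -> ( B )]
((()(B)B)B)B ⇒ ((()(())B)B)B   [B -> ( )]
((()(())B)B)B ⇒ ((()(())())B)B   [B -> ( )]
((()(())())B)B ⇒ ((()(())())())B   [B -> ( )]
((()(())())())B ⇒ ((()(())())())()   [B -> ( )]

B ⇒ BB ⇒ (B)B ⇒ (BB)B ⇒ ((B)B)B ⇒ ((BB)B)B ⇒ ((BBB)B)B ⇒ ((()BB)B)B ⇒ ((()(B)B)B)B ⇒ ((()(())B)B)B ⇒ ((()(())())B)B ⇒ ((()(())())())B ⇒ ((()(())())())()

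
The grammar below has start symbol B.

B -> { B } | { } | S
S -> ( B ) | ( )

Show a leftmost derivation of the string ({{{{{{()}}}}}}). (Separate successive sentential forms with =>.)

B => S => (B) => ({B}) => ({{B}}) => ({{{B}}}) => ({{{{B}}}}) => ({{{{{B}}}}}) => ({{{{{{B}}}}}}) => ({{{{{{S}}}}}}) => ({{{{{{()}}}}}})

B => S   [B -> S]
S => (B)   [S -> ( B )]
(B) => ({B})   [B -> { B }]
({B}) => ({{B}})   [B -> { B }]
({{B}}) => ({{{B}}})   [B -> { B }]
({{{B}}}) => ({{{{B}}}})   [B -> { B }]
({{{{B}}}}) => ({{{{{B}}}}})   [B -> { B }]
({{{{{B}}}}}) => ({{{{{{B}}}}}})   [B -> { B }]
({{{{{{B}}}}}}) => ({{{{{{S}}}}}})   [B -> S]
({{{{{{S}}}}}}) => ({{{{{{()}}}}}})   [S -> ( )]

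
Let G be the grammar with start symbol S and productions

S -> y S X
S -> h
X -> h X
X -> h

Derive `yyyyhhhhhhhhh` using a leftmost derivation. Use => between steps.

S => ySX => yySXX => yyySXXX => yyyySXXXX => yyyyhXXXX => yyyyhhXXXX => yyyyhhhXXXX => yyyyhhhhXXX => yyyyhhhhhXXX => yyyyhhhhhhXX => yyyyhhhhhhhXX => yyyyhhhhhhhhX => yyyyhhhhhhhhh

S => ySX   [S -> y S X]
ySX => yySXX   [S -> y S X]
yySXX => yyySXXX   [S -> y S X]
yyySXXX => yyyySXXXX   [S -> y S X]
yyyySXXXX => yyyyhXXXX   [S -> h]
yyyyhXXXX => yyyyhhXXXX   [X -> h X]
yyyyhhXXXX => yyyyhhhXXXX   [X -> h X]
yyyyhhhXXXX => yyyyhhhhXXX   [X -> h]
yyyyhhhhXXX => yyyyhhhhhXXX   [X -> h X]
yyyyhhhhhXXX => yyyyhhhhhhXX   [X -> h]
yyyyhhhhhhXX => yyyyhhhhhhhXX   [X -> h X]
yyyyhhhhhhhXX => yyyyhhhhhhhhX   [X -> h]
yyyyhhhhhhhhX => yyyyhhhhhhhhh   [X -> h]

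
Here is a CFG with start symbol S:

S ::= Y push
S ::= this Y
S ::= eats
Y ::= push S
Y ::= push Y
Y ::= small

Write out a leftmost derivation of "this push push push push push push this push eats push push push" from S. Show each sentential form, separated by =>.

S => this Y => this push S => this push Y push => this push push S push => this push push Y push push => this push push push S push push => this push push push Y push push push => this push push push push Y push push push => this push push push push push Y push push push => this push push push push push push S push push push => this push push push push push push this Y push push push => this push push push push push push this push S push push push => this push push push push push push this push eats push push push

S => this Y   [S ::= this Y]
this Y => this push S   [Y ::= push S]
this push S => this push Y push   [S ::= Y push]
this push Y push => this push push S push   [Y ::= push S]
this push push S push => this push push Y push push   [S ::= Y push]
this push push Y push push => this push push push S push push   [Y ::= push S]
this push push push S push push => this push push push Y push push push   [S ::= Y push]
this push push push Y push push push => this push push push push Y push push push   [Y ::= push Y]
this push push push push Y push push push => this push push push push push Y push push push   [Y ::= push Y]
this push push push push push Y push push push => this push push push push push push S push push push   [Y ::= push S]
this push push push push push push S push push push => this push push push push push push this Y push push push   [S ::= this Y]
this push push push push push push this Y push push push => this push push push push push push this push S push push push   [Y ::= push S]
this push push push push push push this push S push push push => this push push push push push push this push eats push push push   [S ::= eats]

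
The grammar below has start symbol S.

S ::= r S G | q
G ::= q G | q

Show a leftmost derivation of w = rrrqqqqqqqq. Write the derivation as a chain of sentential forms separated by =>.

S => rSG   [S ::= r S G]
rSG => rrSGG   [S ::= r S G]
rrSGG => rrrSGGG   [S ::= r S G]
rrrSGGG => rrrqGGG   [S ::= q]
rrrqGGG => rrrqqGG   [G ::= q]
rrrqqGG => rrrqqqGG   [G ::= q G]
rrrqqqGG => rrrqqqqGG   [G ::= q G]
rrrqqqqGG => rrrqqqqqGG   [G ::= q G]
rrrqqqqqGG => rrrqqqqqqG   [G ::= q]
rrrqqqqqqG => rrrqqqqqqqG   [G ::= q G]
rrrqqqqqqqG => rrrqqqqqqqq   [G ::= q]

S => rSG => rrSGG => rrrSGGG => rrrqGGG => rrrqqGG => rrrqqqGG => rrrqqqqGG => rrrqqqqqGG => rrrqqqqqqG => rrrqqqqqqqG => rrrqqqqqqqq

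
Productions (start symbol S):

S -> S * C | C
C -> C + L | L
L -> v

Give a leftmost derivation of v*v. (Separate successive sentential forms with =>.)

S => S*C => C*C => L*C => v*C => v*L => v*v

S => S*C   [S -> S * C]
S*C => C*C   [S -> C]
C*C => L*C   [C -> L]
L*C => v*C   [L -> v]
v*C => v*L   [C -> L]
v*L => v*v   [L -> v]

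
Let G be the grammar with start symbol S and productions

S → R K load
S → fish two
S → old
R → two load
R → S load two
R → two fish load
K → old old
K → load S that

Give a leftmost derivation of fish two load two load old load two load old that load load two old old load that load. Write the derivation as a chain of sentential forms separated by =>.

S => R K load => S load two K load => fish two load two K load => fish two load two load S that load => fish two load two load R K load that load => fish two load two load S load two K load that load => fish two load two load R K load load two K load that load => fish two load two load S load two K load load two K load that load => fish two load two load old load two K load load two K load that load => fish two load two load old load two load S that load load two K load that load => fish two load two load old load two load old that load load two K load that load => fish two load two load old load two load old that load load two old old load that load

S => R K load   [S → R K load]
R K load => S load two K load   [R → S load two]
S load two K load => fish two load two K load   [S → fish two]
fish two load two K load => fish two load two load S that load   [K → load S that]
fish two load two load S that load => fish two load two load R K load that load   [S → R K load]
fish two load two load R K load that load => fish two load two load S load two K load that load   [R → S load two]
fish two load two load S load two K load that load => fish two load two load R K load load two K load that load   [S → R K load]
fish two load two load R K load load two K load that load => fish two load two load S load two K load load two K load that load   [R → S load two]
fish two load two load S load two K load load two K load that load => fish two load two load old load two K load load two K load that load   [S → old]
fish two load two load old load two K load load two K load that load => fish two load two load old load two load S that load load two K load that load   [K → load S that]
fish two load two load old load two load S that load load two K load that load => fish two load two load old load two load old that load load two K load that load   [S → old]
fish two load two load old load two load old that load load two K load that load => fish two load two load old load two load old that load load two old old load that load   [K → old old]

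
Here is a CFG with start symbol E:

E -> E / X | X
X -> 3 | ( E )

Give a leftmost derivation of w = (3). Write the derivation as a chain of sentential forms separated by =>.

E => X   [E -> X]
X => (E)   [X -> ( E )]
(E) => (X)   [E -> X]
(X) => (3)   [X -> 3]

E => X => (E) => (X) => (3)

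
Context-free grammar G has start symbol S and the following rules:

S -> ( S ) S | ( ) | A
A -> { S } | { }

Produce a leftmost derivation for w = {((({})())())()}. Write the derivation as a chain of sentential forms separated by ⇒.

S⇒A⇒{S}⇒{(S)S}⇒{((S)S)S}⇒{(((S)S)S)S}⇒{(((A)S)S)S}⇒{((({})S)S)S}⇒{((({})())S)S}⇒{((({})())())S}⇒{((({})())())()}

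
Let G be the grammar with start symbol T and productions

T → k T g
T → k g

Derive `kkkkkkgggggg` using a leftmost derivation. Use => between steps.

T => kTg   [T → k T g]
kTg => kkTgg   [T → k T g]
kkTgg => kkkTggg   [T → k T g]
kkkTggg => kkkkTgggg   [T → k T g]
kkkkTgggg => kkkkkTggggg   [T → k T g]
kkkkkTggggg => kkkkkkgggggg   [T → k g]

T=>kTg=>kkTgg=>kkkTggg=>kkkkTgggg=>kkkkkTggggg=>kkkkkkgggggg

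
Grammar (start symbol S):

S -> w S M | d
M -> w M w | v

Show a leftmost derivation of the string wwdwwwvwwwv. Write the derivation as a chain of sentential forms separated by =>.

S => wSM => wwSMM => wwdMM => wwdwMwM => wwdwwMwwM => wwdwwwMwwwM => wwdwwwvwwwM => wwdwwwvwwwv

S => wSM   [S -> w S M]
wSM => wwSMM   [S -> w S M]
wwSMM => wwdMM   [S -> d]
wwdMM => wwdwMwM   [M -> w M w]
wwdwMwM => wwdwwMwwM   [M -> w M w]
wwdwwMwwM => wwdwwwMwwwM   [M -> w M w]
wwdwwwMwwwM => wwdwwwvwwwM   [M -> v]
wwdwwwvwwwM => wwdwwwvwwwv   [M -> v]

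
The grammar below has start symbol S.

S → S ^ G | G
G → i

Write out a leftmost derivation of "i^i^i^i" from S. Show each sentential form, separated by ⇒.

S ⇒ S^G ⇒ S^G^G ⇒ S^G^G^G ⇒ G^G^G^G ⇒ i^G^G^G ⇒ i^i^G^G ⇒ i^i^i^G ⇒ i^i^i^i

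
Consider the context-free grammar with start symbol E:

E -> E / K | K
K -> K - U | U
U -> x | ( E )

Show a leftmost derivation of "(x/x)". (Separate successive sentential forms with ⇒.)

E ⇒ K ⇒ U ⇒ (E) ⇒ (E/K) ⇒ (K/K) ⇒ (U/K) ⇒ (x/K) ⇒ (x/U) ⇒ (x/x)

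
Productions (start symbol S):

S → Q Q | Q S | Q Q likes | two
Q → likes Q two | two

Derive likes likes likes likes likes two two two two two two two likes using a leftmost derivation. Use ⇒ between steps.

S ⇒ Q Q likes ⇒ likes Q two Q likes ⇒ likes likes Q two two Q likes ⇒ likes likes likes Q two two two Q likes ⇒ likes likes likes likes Q two two two two Q likes ⇒ likes likes likes likes likes Q two two two two two Q likes ⇒ likes likes likes likes likes two two two two two two Q likes ⇒ likes likes likes likes likes two two two two two two two likes

S ⇒ Q Q likes   [S → Q Q likes]
Q Q likes ⇒ likes Q two Q likes   [Q → likes Q two]
likes Q two Q likes ⇒ likes likes Q two two Q likes   [Q → likes Q two]
likes likes Q two two Q likes ⇒ likes likes likes Q two two two Q likes   [Q → likes Q two]
likes likes likes Q two two two Q likes ⇒ likes likes likes likes Q two two two two Q likes   [Q → likes Q two]
likes likes likes likes Q two two two two Q likes ⇒ likes likes likes likes likes Q two two two two two Q likes   [Q → likes Q two]
likes likes likes likes likes Q two two two two two Q likes ⇒ likes likes likes likes likes two two two two two two Q likes   [Q → two]
likes likes likes likes likes two two two two two two Q likes ⇒ likes likes likes likes likes two two two two two two two likes   [Q → two]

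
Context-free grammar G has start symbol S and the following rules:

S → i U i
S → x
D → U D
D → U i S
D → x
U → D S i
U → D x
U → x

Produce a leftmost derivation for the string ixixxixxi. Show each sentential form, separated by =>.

S => iUi => iDxi => iUDxi => iDSiDxi => iUiSSiDxi => ixiSSiDxi => ixixSiDxi => ixixxiDxi => ixixxixxi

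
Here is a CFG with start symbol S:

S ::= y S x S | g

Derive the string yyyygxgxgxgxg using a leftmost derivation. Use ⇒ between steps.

S ⇒ ySxS   [S ::= y S x S]
ySxS ⇒ yySxSxS   [S ::= y S x S]
yySxSxS ⇒ yyySxSxSxS   [S ::= y S x S]
yyySxSxSxS ⇒ yyyySxSxSxSxS   [S ::= y S x S]
yyyySxSxSxSxS ⇒ yyyygxSxSxSxS   [S ::= g]
yyyygxSxSxSxS ⇒ yyyygxgxSxSxS   [S ::= g]
yyyygxgxSxSxS ⇒ yyyygxgxgxSxS   [S ::= g]
yyyygxgxgxSxS ⇒ yyyygxgxgxgxS   [S ::= g]
yyyygxgxgxgxS ⇒ yyyygxgxgxgxg   [S ::= g]

S⇒ySxS⇒yySxSxS⇒yyySxSxSxS⇒yyyySxSxSxSxS⇒yyyygxSxSxSxS⇒yyyygxgxSxSxS⇒yyyygxgxgxSxS⇒yyyygxgxgxgxS⇒yyyygxgxgxgxg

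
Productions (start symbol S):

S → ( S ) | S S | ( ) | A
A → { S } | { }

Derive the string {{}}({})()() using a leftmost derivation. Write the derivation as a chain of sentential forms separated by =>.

S => SS => AS => {S}S => {A}S => {{}}S => {{}}SS => {{}}(S)S => {{}}(A)S => {{}}({})S => {{}}({})SS => {{}}({})()S => {{}}({})()()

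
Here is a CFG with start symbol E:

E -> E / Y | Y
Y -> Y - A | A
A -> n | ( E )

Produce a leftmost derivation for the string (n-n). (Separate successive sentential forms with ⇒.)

E ⇒ Y   [E -> Y]
Y ⇒ A   [Y -> A]
A ⇒ (E)   [A -> ( E )]
(E) ⇒ (Y)   [E -> Y]
(Y) ⇒ (Y-A)   [Y -> Y - A]
(Y-A) ⇒ (A-A)   [Y -> A]
(A-A) ⇒ (n-A)   [A -> n]
(n-A) ⇒ (n-n)   [A -> n]

E ⇒ Y ⇒ A ⇒ (E) ⇒ (Y) ⇒ (Y-A) ⇒ (A-A) ⇒ (n-A) ⇒ (n-n)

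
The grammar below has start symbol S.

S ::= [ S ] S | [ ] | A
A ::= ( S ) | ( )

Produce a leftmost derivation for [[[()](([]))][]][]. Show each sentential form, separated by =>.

S => [S]S => [[S]S]S => [[[S]S]S]S => [[[A]S]S]S => [[[()]S]S]S => [[[()]A]S]S => [[[()](S)]S]S => [[[()](A)]S]S => [[[()]((S))]S]S => [[[()](([]))]S]S => [[[()](([]))][]]S => [[[()](([]))][]][]

S => [S]S   [S ::= [ S ] S]
[S]S => [[S]S]S   [S ::= [ S ] S]
[[S]S]S => [[[S]S]S]S   [S ::= [ S ] S]
[[[S]S]S]S => [[[A]S]S]S   [S ::= A]
[[[A]S]S]S => [[[()]S]S]S   [A ::= ( )]
[[[()]S]S]S => [[[()]A]S]S   [S ::= A]
[[[()]A]S]S => [[[()](S)]S]S   [A ::= ( S )]
[[[()](S)]S]S => [[[()](A)]S]S   [S ::= A]
[[[()](A)]S]S => [[[()]((S))]S]S   [A ::= ( S )]
[[[()]((S))]S]S => [[[()](([]))]S]S   [S ::= [ ]]
[[[()](([]))]S]S => [[[()](([]))][]]S   [S ::= [ ]]
[[[()](([]))][]]S => [[[()](([]))][]][]   [S ::= [ ]]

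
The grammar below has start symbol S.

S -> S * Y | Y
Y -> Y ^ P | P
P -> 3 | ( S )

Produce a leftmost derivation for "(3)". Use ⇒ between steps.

S ⇒ Y ⇒ P ⇒ (S) ⇒ (Y) ⇒ (P) ⇒ (3)

S ⇒ Y   [S -> Y]
Y ⇒ P   [Y -> P]
P ⇒ (S)   [P -> ( S )]
(S) ⇒ (Y)   [S -> Y]
(Y) ⇒ (P)   [Y -> P]
(P) ⇒ (3)   [P -> 3]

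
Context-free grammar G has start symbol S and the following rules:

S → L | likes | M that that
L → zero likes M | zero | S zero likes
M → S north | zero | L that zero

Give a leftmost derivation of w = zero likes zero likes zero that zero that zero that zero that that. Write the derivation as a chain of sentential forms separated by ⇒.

S ⇒ M that that ⇒ L that zero that that ⇒ zero likes M that zero that that ⇒ zero likes L that zero that zero that that ⇒ zero likes zero likes M that zero that zero that that ⇒ zero likes zero likes L that zero that zero that zero that that ⇒ zero likes zero likes zero that zero that zero that zero that that

S ⇒ M that that   [S → M that that]
M that that ⇒ L that zero that that   [M → L that zero]
L that zero that that ⇒ zero likes M that zero that that   [L → zero likes M]
zero likes M that zero that that ⇒ zero likes L that zero that zero that that   [M → L that zero]
zero likes L that zero that zero that that ⇒ zero likes zero likes M that zero that zero that that   [L → zero likes M]
zero likes zero likes M that zero that zero that that ⇒ zero likes zero likes L that zero that zero that zero that that   [M → L that zero]
zero likes zero likes L that zero that zero that zero that that ⇒ zero likes zero likes zero that zero that zero that zero that that   [L → zero]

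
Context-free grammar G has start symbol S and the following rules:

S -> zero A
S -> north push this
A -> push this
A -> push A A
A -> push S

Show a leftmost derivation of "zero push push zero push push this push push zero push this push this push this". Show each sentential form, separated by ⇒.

S ⇒ zero A   [S -> zero A]
zero A ⇒ zero push A A   [A -> push A A]
zero push A A ⇒ zero push push S A   [A -> push S]
zero push push S A ⇒ zero push push zero A A   [S -> zero A]
zero push push zero A A ⇒ zero push push zero push A A A   [A -> push A A]
zero push push zero push A A A ⇒ zero push push zero push push this A A   [A -> push this]
zero push push zero push push this A A ⇒ zero push push zero push push this push A A A   [A -> push A A]
zero push push zero push push this push A A A ⇒ zero push push zero push push this push push S A A   [A -> push S]
zero push push zero push push this push push S A A ⇒ zero push push zero push push this push push zero A A A   [S -> zero A]
zero push push zero push push this push push zero A A A ⇒ zero push push zero push push this push push zero push this A A   [A -> push this]
zero push push zero push push this push push zero push this A A ⇒ zero push push zero push push this push push zero push this push this A   [A -> push this]
zero push push zero push push this push push zero push this push this A ⇒ zero push push zero push push this push push zero push this push this push this   [A -> push this]

S ⇒ zero A ⇒ zero push A A ⇒ zero push push S A ⇒ zero push push zero A A ⇒ zero push push zero push A A A ⇒ zero push push zero push push this A A ⇒ zero push push zero push push this push A A A ⇒ zero push push zero push push this push push S A A ⇒ zero push push zero push push this push push zero A A A ⇒ zero push push zero push push this push push zero push this A A ⇒ zero push push zero push push this push push zero push this push this A ⇒ zero push push zero push push this push push zero push this push this push this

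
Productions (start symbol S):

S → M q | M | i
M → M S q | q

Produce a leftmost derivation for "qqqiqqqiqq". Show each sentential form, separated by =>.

S => Mq => MSqq => MSqSqq => MSqSqSqq => MSqSqSqSqq => qSqSqSqSqq => qMqSqSqSqq => qqqSqSqSqq => qqqiqSqSqq => qqqiqMqSqq => qqqiqqqSqq => qqqiqqqiqq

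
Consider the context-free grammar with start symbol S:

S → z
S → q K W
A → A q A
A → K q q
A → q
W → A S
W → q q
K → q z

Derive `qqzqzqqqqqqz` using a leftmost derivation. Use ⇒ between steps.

S ⇒ qKW   [S → q K W]
qKW ⇒ qqzW   [K → q z]
qqzW ⇒ qqzAS   [W → A S]
qqzAS ⇒ qqzAqAS   [A → A q A]
qqzAqAS ⇒ qqzKqqqAS   [A → K q q]
qqzKqqqAS ⇒ qqzqzqqqAS   [K → q z]
qqzqzqqqAS ⇒ qqzqzqqqAqAS   [A → A q A]
qqzqzqqqAqAS ⇒ qqzqzqqqqqAS   [A → q]
qqzqzqqqqqAS ⇒ qqzqzqqqqqqS   [A → q]
qqzqzqqqqqqS ⇒ qqzqzqqqqqqz   [S → z]

S⇒qKW⇒qqzW⇒qqzAS⇒qqzAqAS⇒qqzKqqqAS⇒qqzqzqqqAS⇒qqzqzqqqAqAS⇒qqzqzqqqqqAS⇒qqzqzqqqqqqS⇒qqzqzqqqqqqz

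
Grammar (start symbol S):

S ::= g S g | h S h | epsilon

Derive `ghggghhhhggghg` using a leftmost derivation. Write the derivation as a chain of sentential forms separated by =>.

S => gSg => ghShg => ghgSghg => ghggSgghg => ghgggSggghg => ghggghShggghg => ghggghhShhggghg => ghggghhhhggghg

S => gSg   [S ::= g S g]
gSg => ghShg   [S ::= h S h]
ghShg => ghgSghg   [S ::= g S g]
ghgSghg => ghggSgghg   [S ::= g S g]
ghggSgghg => ghgggSggghg   [S ::= g S g]
ghgggSggghg => ghggghShggghg   [S ::= h S h]
ghggghShggghg => ghggghhShhggghg   [S ::= h S h]
ghggghhShhggghg => ghggghhhhggghg   [S ::= epsilon]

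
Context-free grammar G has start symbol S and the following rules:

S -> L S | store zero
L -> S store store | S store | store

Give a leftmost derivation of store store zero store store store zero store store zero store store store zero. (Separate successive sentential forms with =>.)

S => L S => store S => store L S => store S store store S => store store zero store store S => store store zero store store L S => store store zero store store S store store S => store store zero store store L S store store S => store store zero store store S store S store store S => store store zero store store store zero store S store store S => store store zero store store store zero store store zero store store S => store store zero store store store zero store store zero store store store zero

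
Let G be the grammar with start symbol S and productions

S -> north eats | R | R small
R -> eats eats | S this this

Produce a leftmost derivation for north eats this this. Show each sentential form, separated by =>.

S => R => S this this => north eats this this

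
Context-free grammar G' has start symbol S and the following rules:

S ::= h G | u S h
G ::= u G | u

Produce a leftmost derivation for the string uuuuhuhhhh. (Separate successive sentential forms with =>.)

S => uSh => uuShh => uuuShhh => uuuuShhhh => uuuuhGhhhh => uuuuhuhhhh

S => uSh   [S ::= u S h]
uSh => uuShh   [S ::= u S h]
uuShh => uuuShhh   [S ::= u S h]
uuuShhh => uuuuShhhh   [S ::= u S h]
uuuuShhhh => uuuuhGhhhh   [S ::= h G]
uuuuhGhhhh => uuuuhuhhhh   [G ::= u]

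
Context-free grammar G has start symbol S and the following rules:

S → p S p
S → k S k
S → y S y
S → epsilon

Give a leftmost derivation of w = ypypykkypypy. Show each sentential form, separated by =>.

S => ySy   [S → y S y]
ySy => ypSpy   [S → p S p]
ypSpy => ypySypy   [S → y S y]
ypySypy => ypypSpypy   [S → p S p]
ypypSpypy => ypypySypypy   [S → y S y]
ypypySypypy => ypypykSkypypy   [S → k S k]
ypypykSkypypy => ypypykkypypy   [S → epsilon]

S=>ySy=>ypSpy=>ypySypy=>ypypSpypy=>ypypySypypy=>ypypykSkypypy=>ypypykkypypy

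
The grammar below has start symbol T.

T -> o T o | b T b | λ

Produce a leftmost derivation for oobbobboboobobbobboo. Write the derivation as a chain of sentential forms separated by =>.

T => oTo   [T -> o T o]
oTo => ooToo   [T -> o T o]
ooToo => oobTboo   [T -> b T b]
oobTboo => oobbTbboo   [T -> b T b]
oobbTbboo => oobboTobboo   [T -> o T o]
oobboTobboo => oobbobTbobboo   [T -> b T b]
oobbobTbobboo => oobbobbTbbobboo   [T -> b T b]
oobbobbTbbobboo => oobbobboTobbobboo   [T -> o T o]
oobbobboTobbobboo => oobbobbobTbobbobboo   [T -> b T b]
oobbobbobTbobbobboo => oobbobboboTobobbobboo   [T -> o T o]
oobbobboboTobobbobboo => oobbobboboobobbobboo   [T -> λ]

T=>oTo=>ooToo=>oobTboo=>oobbTbboo=>oobboTobboo=>oobbobTbobboo=>oobbobbTbbobboo=>oobbobboTobbobboo=>oobbobbobTbobbobboo=>oobbobboboTobobbobboo=>oobbobboboobobbobboo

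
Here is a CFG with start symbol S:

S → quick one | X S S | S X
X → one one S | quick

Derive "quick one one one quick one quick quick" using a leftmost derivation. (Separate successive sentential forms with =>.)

S => S X => S X X => S X X X => quick one X X X => quick one one one S X X => quick one one one quick one X X => quick one one one quick one quick X => quick one one one quick one quick quick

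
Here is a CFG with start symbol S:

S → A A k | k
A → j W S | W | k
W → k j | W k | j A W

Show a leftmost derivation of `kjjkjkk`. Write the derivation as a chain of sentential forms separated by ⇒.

S ⇒ AAk   [S → A A k]
AAk ⇒ WAk   [A → W]
WAk ⇒ kjAk   [W → k j]
kjAk ⇒ kjjWSk   [A → j W S]
kjjWSk ⇒ kjjkjSk   [W → k j]
kjjkjSk ⇒ kjjkjkk   [S → k]

S ⇒ AAk ⇒ WAk ⇒ kjAk ⇒ kjjWSk ⇒ kjjkjSk ⇒ kjjkjkk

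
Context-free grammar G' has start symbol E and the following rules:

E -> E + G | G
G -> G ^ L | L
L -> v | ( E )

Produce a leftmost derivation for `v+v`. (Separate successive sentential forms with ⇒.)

E ⇒ E+G ⇒ G+G ⇒ L+G ⇒ v+G ⇒ v+L ⇒ v+v

E ⇒ E+G   [E -> E + G]
E+G ⇒ G+G   [E -> G]
G+G ⇒ L+G   [G -> L]
L+G ⇒ v+G   [L -> v]
v+G ⇒ v+L   [G -> L]
v+L ⇒ v+v   [L -> v]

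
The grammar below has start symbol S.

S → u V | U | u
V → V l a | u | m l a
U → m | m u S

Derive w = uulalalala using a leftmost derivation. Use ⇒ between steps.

S⇒uV⇒uVla⇒uVlala⇒uVlalala⇒uVlalalala⇒uulalalala

S ⇒ uV   [S → u V]
uV ⇒ uVla   [V → V l a]
uVla ⇒ uVlala   [V → V l a]
uVlala ⇒ uVlalala   [V → V l a]
uVlalala ⇒ uVlalalala   [V → V l a]
uVlalalala ⇒ uulalalala   [V → u]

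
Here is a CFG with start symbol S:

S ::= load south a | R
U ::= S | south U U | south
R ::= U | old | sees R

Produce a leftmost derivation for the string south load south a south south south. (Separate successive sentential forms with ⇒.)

S ⇒ R ⇒ U ⇒ south U U ⇒ south S U ⇒ south load south a U ⇒ south load south a south U U ⇒ south load south a south south U ⇒ south load south a south south south

S ⇒ R   [S ::= R]
R ⇒ U   [R ::= U]
U ⇒ south U U   [U ::= south U U]
south U U ⇒ south S U   [U ::= S]
south S U ⇒ south load south a U   [S ::= load south a]
south load south a U ⇒ south load south a south U U   [U ::= south U U]
south load south a south U U ⇒ south load south a south south U   [U ::= south]
south load south a south south U ⇒ south load south a south south south   [U ::= south]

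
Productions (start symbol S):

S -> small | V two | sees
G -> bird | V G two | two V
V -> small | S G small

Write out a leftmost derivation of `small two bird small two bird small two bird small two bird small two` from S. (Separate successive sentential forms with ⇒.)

S ⇒ V two ⇒ S G small two ⇒ V two G small two ⇒ S G small two G small two ⇒ V two G small two G small two ⇒ S G small two G small two G small two ⇒ V two G small two G small two G small two ⇒ S G small two G small two G small two G small two ⇒ V two G small two G small two G small two G small two ⇒ small two G small two G small two G small two G small two ⇒ small two bird small two G small two G small two G small two ⇒ small two bird small two bird small two G small two G small two ⇒ small two bird small two bird small two bird small two G small two ⇒ small two bird small two bird small two bird small two bird small two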